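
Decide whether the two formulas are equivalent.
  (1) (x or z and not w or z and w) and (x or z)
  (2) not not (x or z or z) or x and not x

E1: (x or z and not w or z and w) and (x or z)
    = (x or z) and (x or z)   (distribution)
    = x or z   (idempotence)
E2: not not (x or z or z) or x and not x
    = not not (x or z or z)   (complement / identity)
    = x or z or z   (double negation)
    = x or z   (idempotence)
Both reduce to x or z, so they are equivalent.

Yes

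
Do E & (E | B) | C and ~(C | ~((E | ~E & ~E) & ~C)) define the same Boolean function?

No

E1: E & (E | B) | C
    = E | C   [absorption]
E2: ~(C | ~((E | ~E & ~E) & ~C))
    = ~(C | ~((E | ~E) & ~C))   [idempotence]
    = ~(C | ~~C)   [complement / identity]
    = ~(C | C)   [double negation]
    = ~C   [idempotence]
These differ: at B=0, C=1, E=0, E1 = 1 but E2 = 0.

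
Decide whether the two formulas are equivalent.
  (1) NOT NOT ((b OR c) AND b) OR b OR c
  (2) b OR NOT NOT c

E1: NOT NOT ((b OR c) AND b) OR b OR c
    = (b OR c) AND b OR b OR c   — double negation
    = b OR c   — absorption
E2: b OR NOT NOT c
    = b OR c   — double negation
Both reduce to b OR c, so they are equivalent.

Yes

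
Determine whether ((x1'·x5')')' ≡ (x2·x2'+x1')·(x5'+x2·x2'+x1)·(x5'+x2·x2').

Yes

E1: ((x1'·x5')')'
    = x1'·x5'
E2: (x2·x2'+x1')·(x5'+x2·x2'+x1)·(x5'+x2·x2')
    = (x2·x2'+x1')·(x5'+x2·x2')
    = x2·x2'+x1'·x5'
    = x1'·x5'
Both reduce to x1'·x5', so they are equivalent.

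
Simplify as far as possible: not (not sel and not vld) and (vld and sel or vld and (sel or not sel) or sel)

not (not sel and not vld) and (vld and sel or vld and (sel or not sel) or sel)
= (sel or vld) and (vld and sel or vld and (sel or not sel) or sel)
= (sel or vld) and (vld and sel or vld or sel)
= (sel or vld) and (vld or sel)
= vld or sel and sel
= vld or sel

vld or sel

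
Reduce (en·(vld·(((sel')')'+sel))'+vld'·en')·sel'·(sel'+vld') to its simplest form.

vld'·sel'

(en·(vld·(((sel')')'+sel))'+vld'·en')·sel'·(sel'+vld')
= (en·(vld·(sel'+sel))'+vld'·en')·sel'·(sel'+vld')
= (en·vld'+vld'·en')·sel'·(sel'+vld')
= (en·vld'+vld'·en')·sel'
= vld'·sel'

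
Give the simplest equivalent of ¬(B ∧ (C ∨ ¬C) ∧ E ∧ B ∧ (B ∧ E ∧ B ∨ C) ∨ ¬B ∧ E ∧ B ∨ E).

¬E

¬(B ∧ (C ∨ ¬C) ∧ E ∧ B ∧ (B ∧ E ∧ B ∨ C) ∨ ¬B ∧ E ∧ B ∨ E)
= ¬(B ∧ E ∧ B ∧ (B ∧ E ∧ B ∨ C) ∨ ¬B ∧ E ∧ B ∨ E)   [complement / identity]
= ¬(B ∧ E ∧ B ∨ ¬B ∧ E ∧ B ∨ E)   [absorption]
= ¬(E ∧ B ∨ E)   [distribution]
= ¬E   [absorption]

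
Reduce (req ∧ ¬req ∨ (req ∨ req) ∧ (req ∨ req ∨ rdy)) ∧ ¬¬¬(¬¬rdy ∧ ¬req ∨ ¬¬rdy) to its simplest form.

(req ∧ ¬req ∨ (req ∨ req) ∧ (req ∨ req ∨ rdy)) ∧ ¬¬¬(¬¬rdy ∧ ¬req ∨ ¬¬rdy)
= (req ∧ ¬req ∨ (req ∨ req) ∧ (req ∨ req ∨ rdy)) ∧ ¬¬¬¬¬rdy   (absorption)
= (req ∨ req) ∧ (req ∨ req ∨ rdy) ∧ ¬¬¬¬¬rdy   (complement / identity)
= (req ∨ req) ∧ ¬¬¬¬¬rdy   (absorption)
= req ∧ ¬¬¬¬¬rdy   (idempotence)
= req ∧ ¬¬¬rdy   (double negation)
= req ∧ ¬rdy   (double negation)

req ∧ ¬rdy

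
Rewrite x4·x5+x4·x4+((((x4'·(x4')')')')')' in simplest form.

x4

x4·x5+x4·x4+((((x4'·(x4')')')')')'
= x4·x5+x4·x4+((((x4'·x4)')')')'   (double negation)
= x4·x5+x4·x4+((x4'·x4)')'   (double negation)
= x4·x5+x4·x4+x4'·x4   (double negation)
= x4·x5+x4   (distribution)
= x4   (absorption)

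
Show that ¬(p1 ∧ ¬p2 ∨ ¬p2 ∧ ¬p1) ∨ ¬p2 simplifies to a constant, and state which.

True

¬(p1 ∧ ¬p2 ∨ ¬p2 ∧ ¬p1) ∨ ¬p2
= ¬¬p2 ∨ ¬p2   (distribution)
= p2 ∨ ¬p2   (double negation)
= True   (complement)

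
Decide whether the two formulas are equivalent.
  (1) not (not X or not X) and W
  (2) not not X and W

Yes

E1: not (not X or not X) and W
    = X and X and W
    = X and W
E2: not not X and W
    = X and W
Both reduce to X and W, so they are equivalent.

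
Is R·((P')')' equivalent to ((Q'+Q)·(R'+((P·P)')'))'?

E1: R·((P')')'
    = R·P'   [double negation]
E2: ((Q'+Q)·(R'+((P·P)')'))'
    = (R'+((P·P)')')'   [complement / identity]
    = (R'+(P')')'   [idempotence]
    = R·P'   [De Morgan]
Both reduce to R·P', so they are equivalent.

Yes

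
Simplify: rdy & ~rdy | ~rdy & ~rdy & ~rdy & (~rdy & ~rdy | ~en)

rdy & ~rdy | ~rdy & ~rdy & ~rdy & (~rdy & ~rdy | ~en)
= rdy & ~rdy | ~rdy & ~rdy & ~rdy
= rdy & ~rdy | ~rdy & ~rdy
= ~rdy & ~rdy
= ~rdy

~rdy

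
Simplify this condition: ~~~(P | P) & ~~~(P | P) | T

~~~(P | P) & ~~~(P | P) | T
= ~~~(P | P) | T   (idempotence)
= ~(P | P) | T   (double negation)
= ~P | T   (idempotence)

~P | T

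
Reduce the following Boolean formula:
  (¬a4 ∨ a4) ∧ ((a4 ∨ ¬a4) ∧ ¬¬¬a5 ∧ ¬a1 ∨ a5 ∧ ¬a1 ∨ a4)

¬a1 ∨ a4

(¬a4 ∨ a4) ∧ ((a4 ∨ ¬a4) ∧ ¬¬¬a5 ∧ ¬a1 ∨ a5 ∧ ¬a1 ∨ a4)
= (¬a4 ∨ a4) ∧ ((a4 ∨ ¬a4) ∧ ¬a5 ∧ ¬a1 ∨ a5 ∧ ¬a1 ∨ a4)   [double negation]
= (a4 ∨ ¬a4) ∧ ¬a5 ∧ ¬a1 ∨ a5 ∧ ¬a1 ∨ a4   [complement / identity]
= ¬a5 ∧ ¬a1 ∨ a5 ∧ ¬a1 ∨ a4   [complement / identity]
= ¬a1 ∨ a4   [distribution]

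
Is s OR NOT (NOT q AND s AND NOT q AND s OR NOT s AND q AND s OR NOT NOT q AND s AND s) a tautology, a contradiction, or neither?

tautology

s OR NOT (NOT q AND s AND NOT q AND s OR NOT s AND q AND s OR NOT NOT q AND s AND s)
= s OR NOT (NOT q AND s AND NOT q AND s OR NOT s AND q AND s OR q AND s AND s)
= s OR NOT (NOT q AND s AND NOT q AND s OR s AND (NOT s AND q OR q AND s))
= s OR NOT (NOT q AND s OR s AND (NOT s AND q OR q AND s))
= s OR NOT (NOT q AND s OR s AND q)
= s OR NOT s
= TRUE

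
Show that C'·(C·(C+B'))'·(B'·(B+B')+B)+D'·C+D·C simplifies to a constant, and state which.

C'·(C·(C+B'))'·(B'·(B+B')+B)+D'·C+D·C
= C'·(C·(C+B'))'·(B'·(B+B')+B)+C   [distribution]
= C'·(C·(C+B'))'·(B'+B)+C   [complement / identity]
= C'·(C·(C+B'))'+C   [complement / identity]
= C'·C'+C   [absorption]
= C'+C   [idempotence]
= 1   [complement]

1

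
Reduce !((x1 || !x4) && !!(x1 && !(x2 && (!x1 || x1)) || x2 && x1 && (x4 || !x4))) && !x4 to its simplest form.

!x1 && !x4

!((x1 || !x4) && !!(x1 && !(x2 && (!x1 || x1)) || x2 && x1 && (x4 || !x4))) && !x4
= !((x1 || !x4) && !!(x1 && !(x2 && (!x1 || x1)) || x2 && x1)) && !x4
= !((x1 || !x4) && !!(x1 && !x2 || x2 && x1)) && !x4
= !((x1 || !x4) && (x1 && !x2 || x2 && x1)) && !x4
= !((x1 || !x4) && x1) && !x4
= !x1 && !x4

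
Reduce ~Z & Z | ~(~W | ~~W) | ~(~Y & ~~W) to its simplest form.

Y | ~W

~Z & Z | ~(~W | ~~W) | ~(~Y & ~~W)
= ~(~W | ~~W) | ~(~Y & ~~W)
= W & ~W | ~(~Y & ~~W)
= ~(~Y & ~~W)
= Y | ~W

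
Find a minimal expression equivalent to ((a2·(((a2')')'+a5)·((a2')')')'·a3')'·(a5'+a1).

((a2·(((a2')')'+a5)·((a2')')')'·a3')'·(a5'+a1)
= ((a2·((a2')')')'·a3')'·(a5'+a1)   — absorption
= (a2·((a2')')'+a3)·(a5'+a1)   — De Morgan
= (a2·a2'+a3)·(a5'+a1)   — double negation
= a3·(a5'+a1)   — complement / identity

a3·(a5'+a1)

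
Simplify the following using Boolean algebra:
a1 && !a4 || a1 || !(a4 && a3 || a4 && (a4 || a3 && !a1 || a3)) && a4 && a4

a1

a1 && !a4 || a1 || !(a4 && a3 || a4 && (a4 || a3 && !a1 || a3)) && a4 && a4
= a1 || !(a4 && a3 || a4 && (a4 || a3 && !a1 || a3)) && a4 && a4   [absorption]
= a1 || !(a4 && a3 || a4 && (a4 || a3 && !a1 || a3)) && a4   [idempotence]
= a1 || !(a4 && a3 || a4 && (a4 || a3)) && a4   [absorption]
= a1 || !(a4 && a3 || a4) && a4   [absorption]
= a1 || !a4 && a4   [absorption]
= a1   [complement / identity]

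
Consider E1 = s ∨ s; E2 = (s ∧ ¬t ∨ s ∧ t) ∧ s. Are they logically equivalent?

Yes

E1: s ∨ s
    = s   (idempotence)
E2: (s ∧ ¬t ∨ s ∧ t) ∧ s
    = s ∧ s   (distribution)
    = s   (idempotence)
Both reduce to s, so they are equivalent.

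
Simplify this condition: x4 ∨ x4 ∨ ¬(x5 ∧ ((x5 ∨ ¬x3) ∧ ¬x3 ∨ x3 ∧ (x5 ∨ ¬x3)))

x4 ∨ x4 ∨ ¬(x5 ∧ ((x5 ∨ ¬x3) ∧ ¬x3 ∨ x3 ∧ (x5 ∨ ¬x3)))
= x4 ∨ x4 ∨ ¬(x5 ∧ (x5 ∨ ¬x3))   — distribution
= x4 ∨ ¬(x5 ∧ (x5 ∨ ¬x3))   — idempotence
= x4 ∨ ¬x5   — absorption

x4 ∨ ¬x5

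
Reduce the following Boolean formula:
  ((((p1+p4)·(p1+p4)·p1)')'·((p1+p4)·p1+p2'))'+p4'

((((p1+p4)·(p1+p4)·p1)')'·((p1+p4)·p1+p2'))'+p4'
= ((p1+p4)·(p1+p4)·p1·((p1+p4)·p1+p2'))'+p4'
= ((p1+p4)·p1·((p1+p4)·p1+p2'))'+p4'
= ((p1+p4)·p1)'+p4'
= p1'+p4'

p1'+p4'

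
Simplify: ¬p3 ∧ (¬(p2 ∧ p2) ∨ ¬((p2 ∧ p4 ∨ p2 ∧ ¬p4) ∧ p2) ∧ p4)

¬p3 ∧ ¬p2

¬p3 ∧ (¬(p2 ∧ p2) ∨ ¬((p2 ∧ p4 ∨ p2 ∧ ¬p4) ∧ p2) ∧ p4)
= ¬p3 ∧ (¬(p2 ∧ p2) ∨ ¬(p2 ∧ p2) ∧ p4)   (distribution)
= ¬p3 ∧ ¬(p2 ∧ p2)   (absorption)
= ¬p3 ∧ ¬p2   (idempotence)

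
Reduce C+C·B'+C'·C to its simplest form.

C

C+C·B'+C'·C
= C+C'·C   — absorption
= C   — complement / identity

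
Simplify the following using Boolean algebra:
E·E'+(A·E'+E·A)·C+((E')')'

A·C+E'

E·E'+(A·E'+E·A)·C+((E')')'
= (A·E'+E·A)·C+((E')')'
= A·C+((E')')'
= A·C+E'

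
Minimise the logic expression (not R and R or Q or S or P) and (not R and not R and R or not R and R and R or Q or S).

(not R and R or Q or S or P) and (not R and not R and R or not R and R and R or Q or S)
= (not R and R or Q or S or P) and (not R and R or Q or S)   [distribution]
= not R and R or Q or S   [absorption]
= Q or S   [complement / identity]

Q or S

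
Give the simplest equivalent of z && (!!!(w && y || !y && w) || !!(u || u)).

z && (!!!(w && y || !y && w) || !!(u || u))
= z && (!!!w || !!(u || u))
= z && (!!!w || !!u)
= z && (!!!w || u)
= z && (!w || u)

z && (!w || u)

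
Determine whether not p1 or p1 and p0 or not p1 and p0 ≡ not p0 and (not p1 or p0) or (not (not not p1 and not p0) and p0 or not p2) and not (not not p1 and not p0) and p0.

E1: not p1 or p1 and p0 or not p1 and p0
    = not p1 or p0   — distribution
E2: not p0 and (not p1 or p0) or (not (not not p1 and not p0) and p0 or not p2) and not (not not p1 and not p0) and p0
    = not p0 and (not p1 or p0) or not (not not p1 and not p0) and p0   — absorption
    = not p0 and (not p1 or p0) or (not p1 or p0) and p0   — De Morgan
    = not p1 or p0   — distribution
Both reduce to not p1 or p0, so they are equivalent.

Yes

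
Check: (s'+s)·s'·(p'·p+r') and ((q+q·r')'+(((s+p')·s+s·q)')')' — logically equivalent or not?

E1: (s'+s)·s'·(p'·p+r')
    = s'·(p'·p+r')
    = s'·r'
E2: ((q+q·r')'+(((s+p')·s+s·q)')')'
    = (q'+(((s+p')·s+s·q)')')'
    = (q'+((s+s·q)')')'
    = (q'+(s')')'
    = q·s'
These differ: at p=0, q=0, r=0, s=0, E1 = 1 but E2 = 0.

No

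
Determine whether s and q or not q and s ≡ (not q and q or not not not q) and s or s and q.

E1: s and q or not q and s
    = s   (distribution)
E2: (not q and q or not not not q) and s or s and q
    = not not not q and s or s and q   (complement / identity)
    = not q and s or s and q   (double negation)
    = s   (distribution)
Both reduce to s, so they are equivalent.

Yes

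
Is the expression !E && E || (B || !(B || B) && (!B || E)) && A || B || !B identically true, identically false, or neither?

!E && E || (B || !(B || B) && (!B || E)) && A || B || !B
= !E && E || (B || !B && (!B || E)) && A || B || !B
= !E && E || (B || !B) && A || B || !B
= !E && E || B || !B
= B || !B
= true

identically true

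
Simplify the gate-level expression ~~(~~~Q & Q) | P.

~~(~~~Q & Q) | P
= ~~(~Q & Q) | P
= ~Q & Q | P
= P

P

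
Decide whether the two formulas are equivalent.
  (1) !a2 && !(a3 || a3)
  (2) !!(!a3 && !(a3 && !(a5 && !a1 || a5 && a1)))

No

E1: !a2 && !(a3 || a3)
    = !a2 && !a3   [idempotence]
E2: !!(!a3 && !(a3 && !(a5 && !a1 || a5 && a1)))
    = !!(!a3 && !(a3 && !a5))   [distribution]
    = !(a3 || a3 && !a5)   [De Morgan]
    = !a3   [absorption]
These differ: at a1=0, a2=1, a3=0, a5=1, E1 = 0 but E2 = 1.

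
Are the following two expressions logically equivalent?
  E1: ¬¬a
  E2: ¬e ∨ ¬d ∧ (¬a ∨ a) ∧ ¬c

E1: ¬¬a
    = a   (double negation)
E2: ¬e ∨ ¬d ∧ (¬a ∨ a) ∧ ¬c
    = ¬e ∨ ¬d ∧ ¬c   (complement / identity)
These differ: at a=0, c=1, d=1, e=0, E1 = 0 but E2 = 1.

No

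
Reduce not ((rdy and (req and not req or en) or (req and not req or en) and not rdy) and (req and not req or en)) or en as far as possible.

not ((rdy and (req and not req or en) or (req and not req or en) and not rdy) and (req and not req or en)) or en
= not ((req and not req or en) and (req and not req or en)) or en   [distribution]
= not (req and not req or en) or en   [idempotence]
= not en or en   [complement / identity]
= True   [complement]

True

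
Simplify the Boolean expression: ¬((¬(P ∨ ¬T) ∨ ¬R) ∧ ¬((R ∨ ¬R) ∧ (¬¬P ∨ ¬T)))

¬((¬(P ∨ ¬T) ∨ ¬R) ∧ ¬((R ∨ ¬R) ∧ (¬¬P ∨ ¬T)))
= ¬((¬(P ∨ ¬T) ∨ ¬R) ∧ ¬((R ∨ ¬R) ∧ (P ∨ ¬T)))
= ¬((¬(P ∨ ¬T) ∨ ¬R) ∧ ¬(P ∨ ¬T))
= ¬¬(P ∨ ¬T)
= P ∨ ¬T

P ∨ ¬T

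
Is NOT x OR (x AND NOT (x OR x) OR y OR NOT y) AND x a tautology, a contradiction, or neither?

tautology

NOT x OR (x AND NOT (x OR x) OR y OR NOT y) AND x
= NOT x OR (x AND NOT x OR y OR NOT y) AND x
= NOT x OR (y OR NOT y) AND x
= NOT x OR x
= TRUE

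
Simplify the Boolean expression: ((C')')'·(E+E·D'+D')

((C')')'·(E+E·D'+D')
= C'·(E+E·D'+D')   (double negation)
= C'·(E+D')   (absorption)

C'·(E+D')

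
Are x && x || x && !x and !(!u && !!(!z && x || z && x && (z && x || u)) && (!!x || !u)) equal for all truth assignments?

E1: x && x || x && !x
    = x
E2: !(!u && !!(!z && x || z && x && (z && x || u)) && (!!x || !u))
    = !(!u && !!(!z && x || z && x) && (!!x || !u))
    = !(!u && !!x && (!!x || !u))
    = !(!u && !!x)
    = u || !x
These differ: at u=1, x=0, z=0, E1 = 0 but E2 = 1.

No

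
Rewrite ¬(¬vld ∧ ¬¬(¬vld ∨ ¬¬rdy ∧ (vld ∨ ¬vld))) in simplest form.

vld

¬(¬vld ∧ ¬¬(¬vld ∨ ¬¬rdy ∧ (vld ∨ ¬vld)))
= vld ∨ ¬(¬vld ∨ ¬¬rdy ∧ (vld ∨ ¬vld))   — De Morgan
= vld ∨ ¬(¬vld ∨ ¬¬rdy)   — complement / identity
= vld ∨ vld ∧ ¬rdy   — De Morgan
= vld   — absorption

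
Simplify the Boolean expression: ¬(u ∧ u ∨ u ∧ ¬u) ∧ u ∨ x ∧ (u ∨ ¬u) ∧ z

¬(u ∧ u ∨ u ∧ ¬u) ∧ u ∨ x ∧ (u ∨ ¬u) ∧ z
= ¬u ∧ u ∨ x ∧ (u ∨ ¬u) ∧ z   [distribution]
= x ∧ (u ∨ ¬u) ∧ z   [complement / identity]
= x ∧ z   [complement / identity]

x ∧ z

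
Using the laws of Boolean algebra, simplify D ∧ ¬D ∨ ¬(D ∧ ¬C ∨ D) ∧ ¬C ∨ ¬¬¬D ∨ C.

¬D ∨ C

D ∧ ¬D ∨ ¬(D ∧ ¬C ∨ D) ∧ ¬C ∨ ¬¬¬D ∨ C
= D ∧ ¬D ∨ ¬(D ∧ ¬C ∨ D) ∧ ¬C ∨ ¬D ∨ C   — double negation
= ¬(D ∧ ¬C ∨ D) ∧ ¬C ∨ ¬D ∨ C   — complement / identity
= ¬D ∧ ¬C ∨ ¬D ∨ C   — absorption
= ¬D ∨ C   — absorption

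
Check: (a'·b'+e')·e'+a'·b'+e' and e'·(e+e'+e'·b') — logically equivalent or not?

No

E1: (a'·b'+e')·e'+a'·b'+e'
    = a'·b'+e'   [absorption]
E2: e'·(e+e'+e'·b')
    = e'·(e+e')   [absorption]
    = e'   [complement / identity]
These differ: at a=0, b=0, e=1, E1 = 1 but E2 = 0.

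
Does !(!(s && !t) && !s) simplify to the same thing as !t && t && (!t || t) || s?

E1: !(!(s && !t) && !s)
    = s && !t || s
    = s
E2: !t && t && (!t || t) || s
    = !t && t || s
    = s
Both reduce to s, so they are equivalent.

Yes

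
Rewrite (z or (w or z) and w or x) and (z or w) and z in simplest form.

(z or (w or z) and w or x) and (z or w) and z
= (z or w or x) and (z or w) and z   — absorption
= (z or w) and z   — absorption
= z   — absorption

z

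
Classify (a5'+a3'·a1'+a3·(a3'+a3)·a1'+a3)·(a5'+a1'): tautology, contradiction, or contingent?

(a5'+a3'·a1'+a3·(a3'+a3)·a1'+a3)·(a5'+a1')
= (a5'+a3'·a1'+a3·a1'+a3)·(a5'+a1')   — complement / identity
= (a5'+a1'+a3)·(a5'+a1')   — distribution
= a5'+a1'   — absorption
This depends on a1, a5, so it is not a constant.

contingent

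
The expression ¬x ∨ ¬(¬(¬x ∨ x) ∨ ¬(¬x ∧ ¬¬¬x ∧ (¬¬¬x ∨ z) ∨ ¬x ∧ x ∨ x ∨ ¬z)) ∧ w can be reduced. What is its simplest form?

¬x ∨ w

¬x ∨ ¬(¬(¬x ∨ x) ∨ ¬(¬x ∧ ¬¬¬x ∧ (¬¬¬x ∨ z) ∨ ¬x ∧ x ∨ x ∨ ¬z)) ∧ w
= ¬x ∨ (¬x ∨ x) ∧ (¬x ∧ ¬¬¬x ∧ (¬¬¬x ∨ z) ∨ ¬x ∧ x ∨ x ∨ ¬z) ∧ w   (De Morgan)
= ¬x ∨ (¬x ∨ x) ∧ (¬x ∧ ¬¬¬x ∨ ¬x ∧ x ∨ x ∨ ¬z) ∧ w   (absorption)
= ¬x ∨ (¬x ∨ x) ∧ (¬x ∧ ¬x ∨ ¬x ∧ x ∨ x ∨ ¬z) ∧ w   (double negation)
= ¬x ∨ (¬x ∨ x) ∧ (¬x ∨ x ∨ ¬z) ∧ w   (distribution)
= ¬x ∨ (¬x ∨ x) ∧ w   (absorption)
= ¬x ∨ w   (complement / identity)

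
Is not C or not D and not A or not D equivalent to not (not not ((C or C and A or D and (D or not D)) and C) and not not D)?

Yes

E1: not C or not D and not A or not D
    = not C or not D   [absorption]
E2: not (not not ((C or C and A or D and (D or not D)) and C) and not not D)
    = not (not not ((C or D and (D or not D)) and C) and not not D)   [absorption]
    = not (not not ((C or D) and C) and not not D)   [complement / identity]
    = not (not not C and not not D)   [absorption]
    = not C or not D   [De Morgan]
Both reduce to not C or not D, so they are equivalent.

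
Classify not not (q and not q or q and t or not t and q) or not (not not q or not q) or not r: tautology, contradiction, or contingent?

not not (q and not q or q and t or not t and q) or not (not not q or not q) or not r
= not not (q and t or not t and q) or not (not not q or not q) or not r
= not not q or not (not not q or not q) or not r
= not not q or not q and q or not r
= not not q or not r
= q or not r
This depends on q, r, so it is not a constant.

contingent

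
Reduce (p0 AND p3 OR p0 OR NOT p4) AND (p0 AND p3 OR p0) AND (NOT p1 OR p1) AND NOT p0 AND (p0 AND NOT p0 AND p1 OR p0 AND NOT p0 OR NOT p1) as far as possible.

(p0 AND p3 OR p0 OR NOT p4) AND (p0 AND p3 OR p0) AND (NOT p1 OR p1) AND NOT p0 AND (p0 AND NOT p0 AND p1 OR p0 AND NOT p0 OR NOT p1)
= (p0 AND p3 OR p0 OR NOT p4) AND (p0 AND p3 OR p0) AND NOT p0 AND (p0 AND NOT p0 AND p1 OR p0 AND NOT p0 OR NOT p1)   — complement / identity
= (p0 AND p3 OR p0) AND NOT p0 AND (p0 AND NOT p0 AND p1 OR p0 AND NOT p0 OR NOT p1)   — absorption
= (p0 AND p3 OR p0) AND NOT p0 AND (p0 AND NOT p0 OR NOT p1)   — absorption
= p0 AND NOT p0 AND (p0 AND NOT p0 OR NOT p1)   — absorption
= p0 AND NOT p0   — absorption
= FALSE   — complement

FALSE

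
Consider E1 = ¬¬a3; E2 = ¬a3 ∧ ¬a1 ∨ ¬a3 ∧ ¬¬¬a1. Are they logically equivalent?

No

E1: ¬¬a3
    = a3   — double negation
E2: ¬a3 ∧ ¬a1 ∨ ¬a3 ∧ ¬¬¬a1
    = ¬a3 ∧ ¬a1 ∨ ¬a3 ∧ ¬a1   — double negation
    = ¬a3 ∧ ¬a1   — idempotence
These differ: at a1=0, a3=1, E1 = 1 but E2 = 0.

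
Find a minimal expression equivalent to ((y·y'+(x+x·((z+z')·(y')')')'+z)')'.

((y·y'+(x+x·((z+z')·(y')')')'+z)')'
= (((x+x·((z+z')·(y')')')'+z)')'
= (((x+x·((y')')')'+z)')'
= (((x+x·y')'+z)')'
= (x+x·y')'+z
= x'+z

x'+z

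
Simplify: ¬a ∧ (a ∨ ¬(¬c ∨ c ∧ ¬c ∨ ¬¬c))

¬a ∧ (a ∨ ¬(¬c ∨ c ∧ ¬c ∨ ¬¬c))
= ¬a ∧ (a ∨ ¬(¬c ∨ ¬¬c))   [complement / identity]
= ¬a ∧ (a ∨ c ∧ ¬c)   [De Morgan]
= ¬a ∧ a   [complement / identity]
= False   [complement]

False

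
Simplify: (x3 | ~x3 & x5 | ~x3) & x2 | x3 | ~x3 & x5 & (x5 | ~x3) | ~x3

(x3 | ~x3 & x5 | ~x3) & x2 | x3 | ~x3 & x5 & (x5 | ~x3) | ~x3
= (x3 | ~x3 & x5 | ~x3) & x2 | x3 | ~x3 & x5 | ~x3   (absorption)
= x3 | ~x3 & x5 | ~x3   (absorption)
= x3 | ~x3   (absorption)
= 1   (complement)

1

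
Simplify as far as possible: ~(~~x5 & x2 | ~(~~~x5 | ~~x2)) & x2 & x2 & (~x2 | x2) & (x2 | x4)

~x5 & x2

~(~~x5 & x2 | ~(~~~x5 | ~~x2)) & x2 & x2 & (~x2 | x2) & (x2 | x4)
= ~(~~x5 & x2 | ~(~~~x5 | ~~x2)) & x2 & x2 & (x2 | x4)   (complement / identity)
= ~(~~x5 & x2 | ~~x5 & ~x2) & x2 & x2 & (x2 | x4)   (De Morgan)
= ~~~x5 & x2 & x2 & (x2 | x4)   (distribution)
= ~~~x5 & x2 & x2   (absorption)
= ~x5 & x2 & x2   (double negation)
= ~x5 & x2   (idempotence)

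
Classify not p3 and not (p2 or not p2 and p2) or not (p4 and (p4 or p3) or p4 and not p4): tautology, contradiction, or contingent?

not p3 and not (p2 or not p2 and p2) or not (p4 and (p4 or p3) or p4 and not p4)
= not p3 and not p2 or not (p4 and (p4 or p3) or p4 and not p4)   [complement / identity]
= not p3 and not p2 or not (p4 and (p4 or p3))   [complement / identity]
= not p3 and not p2 or not p4   [absorption]
This depends on p2, p3, p4, so it is not a constant.

contingent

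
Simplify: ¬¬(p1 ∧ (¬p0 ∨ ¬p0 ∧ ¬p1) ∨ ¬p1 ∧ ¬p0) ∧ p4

¬¬(p1 ∧ (¬p0 ∨ ¬p0 ∧ ¬p1) ∨ ¬p1 ∧ ¬p0) ∧ p4
= ¬¬(p1 ∧ ¬p0 ∨ ¬p1 ∧ ¬p0) ∧ p4   [absorption]
= ¬¬¬p0 ∧ p4   [distribution]
= ¬p0 ∧ p4   [double negation]

¬p0 ∧ p4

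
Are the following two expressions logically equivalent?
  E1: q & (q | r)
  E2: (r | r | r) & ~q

No

E1: q & (q | r)
    = q   [absorption]
E2: (r | r | r) & ~q
    = (r | r) & ~q   [idempotence]
    = r & ~q   [idempotence]
These differ: at q=1, r=1, E1 = 1 but E2 = 0.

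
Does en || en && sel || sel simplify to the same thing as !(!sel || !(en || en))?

E1: en || en && sel || sel
    = en || sel   (absorption)
E2: !(!sel || !(en || en))
    = !(!sel || !en)   (idempotence)
    = sel && en   (De Morgan)
These differ: at en=0, sel=1, E1 = 1 but E2 = 0.

No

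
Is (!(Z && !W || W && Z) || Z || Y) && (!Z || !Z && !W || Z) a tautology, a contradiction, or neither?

(!(Z && !W || W && Z) || Z || Y) && (!Z || !Z && !W || Z)
= (!Z || Z || Y) && (!Z || !Z && !W || Z)   (distribution)
= (!Z || Z || Y) && (!Z || Z)   (absorption)
= !Z || Z   (absorption)
= true   (complement)

tautology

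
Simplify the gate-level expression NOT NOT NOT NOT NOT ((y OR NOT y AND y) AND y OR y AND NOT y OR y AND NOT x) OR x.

NOT NOT NOT NOT NOT ((y OR NOT y AND y) AND y OR y AND NOT y OR y AND NOT x) OR x
= NOT NOT NOT NOT NOT (y AND y OR y AND NOT y OR y AND NOT x) OR x   — complement / identity
= NOT NOT NOT NOT NOT (y OR y AND NOT x) OR x   — distribution
= NOT NOT NOT (y OR y AND NOT x) OR x   — double negation
= NOT (y OR y AND NOT x) OR x   — double negation
= NOT y OR x   — absorption

NOT y OR x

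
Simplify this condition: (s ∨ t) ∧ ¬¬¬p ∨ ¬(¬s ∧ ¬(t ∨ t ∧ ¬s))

(s ∨ t) ∧ ¬¬¬p ∨ ¬(¬s ∧ ¬(t ∨ t ∧ ¬s))
= (s ∨ t) ∧ ¬¬¬p ∨ ¬(¬s ∧ ¬t)   [absorption]
= (s ∨ t) ∧ ¬¬¬p ∨ s ∨ t   [De Morgan]
= (s ∨ t) ∧ ¬p ∨ s ∨ t   [double negation]
= s ∨ t   [absorption]

s ∨ t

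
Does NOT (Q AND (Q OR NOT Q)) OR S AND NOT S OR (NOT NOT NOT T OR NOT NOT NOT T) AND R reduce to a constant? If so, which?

no

NOT (Q AND (Q OR NOT Q)) OR S AND NOT S OR (NOT NOT NOT T OR NOT NOT NOT T) AND R
= NOT Q OR S AND NOT S OR (NOT NOT NOT T OR NOT NOT NOT T) AND R   [complement / identity]
= NOT Q OR (NOT NOT NOT T OR NOT NOT NOT T) AND R   [complement / identity]
= NOT Q OR NOT NOT NOT T AND R   [idempotence]
= NOT Q OR NOT T AND R   [double negation]
This depends on Q, R, T, so it is not a constant.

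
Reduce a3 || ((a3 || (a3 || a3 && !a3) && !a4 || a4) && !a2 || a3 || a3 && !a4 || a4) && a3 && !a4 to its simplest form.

a3

a3 || ((a3 || (a3 || a3 && !a3) && !a4 || a4) && !a2 || a3 || a3 && !a4 || a4) && a3 && !a4
= a3 || ((a3 || a3 && !a4 || a4) && !a2 || a3 || a3 && !a4 || a4) && a3 && !a4   [complement / identity]
= a3 || (a3 || a3 && !a4 || a4) && a3 && !a4   [absorption]
= a3 || (a3 || a4) && a3 && !a4   [absorption]
= a3 || a3 && !a4   [absorption]
= a3   [absorption]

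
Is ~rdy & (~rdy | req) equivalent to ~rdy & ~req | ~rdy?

E1: ~rdy & (~rdy | req)
    = ~rdy   [absorption]
E2: ~rdy & ~req | ~rdy
    = ~rdy   [absorption]
Both reduce to ~rdy, so they are equivalent.

Yes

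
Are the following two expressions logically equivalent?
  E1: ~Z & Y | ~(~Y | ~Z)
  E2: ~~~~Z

No

E1: ~Z & Y | ~(~Y | ~Z)
    = ~Z & Y | Y & Z   — De Morgan
    = Y   — distribution
E2: ~~~~Z
    = ~~Z   — double negation
    = Z   — double negation
These differ: at Y=1, Z=0, E1 = 1 but E2 = 0.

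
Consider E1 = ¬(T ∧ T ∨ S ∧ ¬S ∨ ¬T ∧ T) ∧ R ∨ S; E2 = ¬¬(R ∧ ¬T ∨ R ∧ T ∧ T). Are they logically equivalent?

No

E1: ¬(T ∧ T ∨ S ∧ ¬S ∨ ¬T ∧ T) ∧ R ∨ S
    = ¬(T ∧ T ∨ ¬T ∧ T) ∧ R ∨ S
    = ¬T ∧ R ∨ S
E2: ¬¬(R ∧ ¬T ∨ R ∧ T ∧ T)
    = R ∧ ¬T ∨ R ∧ T ∧ T
    = R ∧ ¬T ∨ R ∧ T
    = R
These differ: at R=0, S=1, T=1, E1 = 1 but E2 = 0.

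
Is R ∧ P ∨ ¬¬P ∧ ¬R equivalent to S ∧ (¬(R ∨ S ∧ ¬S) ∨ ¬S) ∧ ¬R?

No

E1: R ∧ P ∨ ¬¬P ∧ ¬R
    = R ∧ P ∨ P ∧ ¬R   (double negation)
    = P   (distribution)
E2: S ∧ (¬(R ∨ S ∧ ¬S) ∨ ¬S) ∧ ¬R
    = S ∧ (¬R ∨ ¬S) ∧ ¬R   (complement / identity)
    = S ∧ ¬R   (absorption)
These differ: at P=1, R=0, S=0, E1 = 1 but E2 = 0.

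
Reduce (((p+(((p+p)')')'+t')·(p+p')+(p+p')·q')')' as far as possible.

(((p+(((p+p)')')'+t')·(p+p')+(p+p')·q')')'
= (p+(((p+p)')')'+t')·(p+p')+(p+p')·q'   [double negation]
= (p+((p')')'+t')·(p+p')+(p+p')·q'   [idempotence]
= (p+p'+t')·(p+p')+(p+p')·q'   [double negation]
= p+p'+(p+p')·q'   [absorption]
= p+p'   [absorption]
= 1   [complement]

1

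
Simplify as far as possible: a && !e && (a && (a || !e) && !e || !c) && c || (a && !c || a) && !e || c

a && !e || c

a && !e && (a && (a || !e) && !e || !c) && c || (a && !c || a) && !e || c
= a && !e && (a && !e || !c) && c || (a && !c || a) && !e || c   — absorption
= a && !e && (a && !e || !c) && c || a && !e || c   — absorption
= a && !e && c || a && !e || c   — absorption
= a && !e || c   — absorption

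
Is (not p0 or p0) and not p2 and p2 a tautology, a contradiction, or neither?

(not p0 or p0) and not p2 and p2
= not p2 and p2   — complement / identity
= False   — complement

contradiction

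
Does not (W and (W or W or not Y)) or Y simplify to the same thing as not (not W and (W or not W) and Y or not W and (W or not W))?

No

E1: not (W and (W or W or not Y)) or Y
    = not (W and (W or not Y)) or Y   — idempotence
    = not W or Y   — absorption
E2: not (not W and (W or not W) and Y or not W and (W or not W))
    = not (not W and (W or not W))   — absorption
    = not not W   — complement / identity
    = W   — double negation
These differ: at W=0, Y=0, E1 = 1 but E2 = 0.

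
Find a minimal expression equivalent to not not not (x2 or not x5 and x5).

not x2

not not not (x2 or not x5 and x5)
= not not not x2
= not x2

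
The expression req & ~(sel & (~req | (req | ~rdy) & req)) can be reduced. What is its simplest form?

req & ~sel

req & ~(sel & (~req | (req | ~rdy) & req))
= req & ~(sel & (~req | req))   (absorption)
= req & ~sel   (complement / identity)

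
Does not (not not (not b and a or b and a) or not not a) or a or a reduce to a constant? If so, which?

not (not not (not b and a or b and a) or not not a) or a or a
= not (not not (not b and a or b and a) or not not a) or a   — idempotence
= not (not not a or not not a) or a   — distribution
= not not not a or a   — idempotence
= not a or a   — double negation
= True   — complement

yes, True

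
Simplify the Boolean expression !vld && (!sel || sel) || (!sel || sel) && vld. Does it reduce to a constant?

!vld && (!sel || sel) || (!sel || sel) && vld
= !sel || sel   [distribution]
= true   [complement]

true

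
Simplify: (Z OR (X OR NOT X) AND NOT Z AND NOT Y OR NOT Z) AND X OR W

(Z OR (X OR NOT X) AND NOT Z AND NOT Y OR NOT Z) AND X OR W
= (Z OR NOT Z AND NOT Y OR NOT Z) AND X OR W   [complement / identity]
= (Z OR NOT Z) AND X OR W   [absorption]
= X OR W   [complement / identity]

X OR W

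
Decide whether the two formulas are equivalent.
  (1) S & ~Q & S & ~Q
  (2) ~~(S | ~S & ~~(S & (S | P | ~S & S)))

E1: S & ~Q & S & ~Q
    = S & ~Q
E2: ~~(S | ~S & ~~(S & (S | P | ~S & S)))
    = ~~(S | ~S & S & (S | P | ~S & S))
    = ~~(S | ~S & S & (S | P))
    = ~~(S | ~S & S)
    = S | ~S & S
    = S
These differ: at P=1, Q=1, S=1, E1 = 0 but E2 = 1.

No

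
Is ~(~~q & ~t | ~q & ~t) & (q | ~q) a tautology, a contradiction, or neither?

neither

~(~~q & ~t | ~q & ~t) & (q | ~q)
= ~(q & ~t | ~q & ~t) & (q | ~q)   — double negation
= ~~t & (q | ~q)   — distribution
= ~~t   — complement / identity
= t   — double negation
This depends on t, so it is not a constant.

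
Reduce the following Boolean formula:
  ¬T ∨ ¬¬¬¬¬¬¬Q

¬T ∨ ¬Q

¬T ∨ ¬¬¬¬¬¬¬Q
= ¬T ∨ ¬¬¬¬¬Q   (double negation)
= ¬T ∨ ¬¬¬Q   (double negation)
= ¬T ∨ ¬Q   (double negation)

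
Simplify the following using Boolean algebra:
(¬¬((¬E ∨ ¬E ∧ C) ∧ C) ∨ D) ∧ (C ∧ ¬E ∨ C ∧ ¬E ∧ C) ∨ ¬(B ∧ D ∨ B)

¬E ∧ C ∨ ¬B

(¬¬((¬E ∨ ¬E ∧ C) ∧ C) ∨ D) ∧ (C ∧ ¬E ∨ C ∧ ¬E ∧ C) ∨ ¬(B ∧ D ∨ B)
= (¬¬((¬E ∨ ¬E ∧ C) ∧ C) ∨ D) ∧ (¬E ∨ ¬E ∧ C) ∧ C ∨ ¬(B ∧ D ∨ B)   [distribution]
= (¬¬((¬E ∨ ¬E ∧ C) ∧ C) ∨ D) ∧ (¬E ∨ ¬E ∧ C) ∧ C ∨ ¬B   [absorption]
= ((¬E ∨ ¬E ∧ C) ∧ C ∨ D) ∧ (¬E ∨ ¬E ∧ C) ∧ C ∨ ¬B   [double negation]
= (¬E ∨ ¬E ∧ C) ∧ C ∨ ¬B   [absorption]
= ¬E ∧ C ∨ ¬B   [absorption]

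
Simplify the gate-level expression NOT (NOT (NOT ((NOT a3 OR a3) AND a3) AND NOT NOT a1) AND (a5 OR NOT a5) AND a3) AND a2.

NOT (NOT (NOT ((NOT a3 OR a3) AND a3) AND NOT NOT a1) AND (a5 OR NOT a5) AND a3) AND a2
= NOT (NOT (NOT ((NOT a3 OR a3) AND a3) AND NOT NOT a1) AND a3) AND a2   — complement / identity
= NOT (((NOT a3 OR a3) AND a3 OR NOT a1) AND a3) AND a2   — De Morgan
= NOT ((a3 OR NOT a1) AND a3) AND a2   — complement / identity
= NOT a3 AND a2   — absorption

NOT a3 AND a2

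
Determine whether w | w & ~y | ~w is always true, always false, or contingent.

w | w & ~y | ~w
= w | ~w   [absorption]
= 1   [complement]

always true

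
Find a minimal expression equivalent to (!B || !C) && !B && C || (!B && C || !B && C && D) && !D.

!B && C

(!B || !C) && !B && C || (!B && C || !B && C && D) && !D
= (!B || !C) && !B && C || !B && C && !D   (absorption)
= !B && C || !B && C && !D   (absorption)
= !B && C   (absorption)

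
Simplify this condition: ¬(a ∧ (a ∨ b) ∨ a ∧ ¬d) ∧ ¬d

¬(a ∧ (a ∨ b) ∨ a ∧ ¬d) ∧ ¬d
= ¬(a ∨ a ∧ ¬d) ∧ ¬d   — absorption
= ¬a ∧ ¬d   — absorption

¬a ∧ ¬d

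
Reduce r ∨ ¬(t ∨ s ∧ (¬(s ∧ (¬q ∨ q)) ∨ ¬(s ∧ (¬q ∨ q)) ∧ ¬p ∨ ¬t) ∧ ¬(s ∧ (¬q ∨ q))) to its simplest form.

r ∨ ¬(t ∨ s ∧ (¬(s ∧ (¬q ∨ q)) ∨ ¬(s ∧ (¬q ∨ q)) ∧ ¬p ∨ ¬t) ∧ ¬(s ∧ (¬q ∨ q)))
= r ∨ ¬(t ∨ s ∧ (¬(s ∧ (¬q ∨ q)) ∨ ¬t) ∧ ¬(s ∧ (¬q ∨ q)))   (absorption)
= r ∨ ¬(t ∨ s ∧ ¬(s ∧ (¬q ∨ q)))   (absorption)
= r ∨ ¬(t ∨ s ∧ ¬s)   (complement / identity)
= r ∨ ¬t   (complement / identity)

r ∨ ¬t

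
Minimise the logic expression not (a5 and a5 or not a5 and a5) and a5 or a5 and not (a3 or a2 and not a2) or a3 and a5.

not (a5 and a5 or not a5 and a5) and a5 or a5 and not (a3 or a2 and not a2) or a3 and a5
= not a5 and a5 or a5 and not (a3 or a2 and not a2) or a3 and a5   — distribution
= not a5 and a5 or a5 and not a3 or a3 and a5   — complement / identity
= a5 and not a3 or a3 and a5   — complement / identity
= a5   — distribution

a5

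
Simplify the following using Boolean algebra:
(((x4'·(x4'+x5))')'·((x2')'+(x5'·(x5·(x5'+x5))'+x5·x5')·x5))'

x4+x2'

(((x4'·(x4'+x5))')'·((x2')'+(x5'·(x5·(x5'+x5))'+x5·x5')·x5))'
= (((x4'·(x4'+x5))')'·((x2')'+(x5'·x5'+x5·x5')·x5))'   — complement / identity
= (((x4')')'·((x2')'+(x5'·x5'+x5·x5')·x5))'   — absorption
= (((x4')')'·((x2')'+x5'·x5))'   — distribution
= (x4'·((x2')'+x5'·x5))'   — double negation
= (x4'·(x2')')'   — complement / identity
= x4+x2'   — De Morgan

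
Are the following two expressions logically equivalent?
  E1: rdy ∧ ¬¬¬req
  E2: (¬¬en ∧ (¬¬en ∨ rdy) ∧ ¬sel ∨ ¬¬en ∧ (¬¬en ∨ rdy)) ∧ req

No

E1: rdy ∧ ¬¬¬req
    = rdy ∧ ¬req
E2: (¬¬en ∧ (¬¬en ∨ rdy) ∧ ¬sel ∨ ¬¬en ∧ (¬¬en ∨ rdy)) ∧ req
    = ¬¬en ∧ (¬¬en ∨ rdy) ∧ req
    = ¬¬en ∧ req
    = en ∧ req
These differ: at en=1, rdy=1, req=0, sel=0, E1 = 1 but E2 = 0.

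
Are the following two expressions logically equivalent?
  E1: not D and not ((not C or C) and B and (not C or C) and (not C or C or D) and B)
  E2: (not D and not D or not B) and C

No

E1: not D and not ((not C or C) and B and (not C or C) and (not C or C or D) and B)
    = not D and not ((not C or C) and B and (not C or C) and B)   [absorption]
    = not D and not ((not C or C) and B)   [idempotence]
    = not D and not B   [complement / identity]
E2: (not D and not D or not B) and C
    = (not D or not B) and C   [idempotence]
These differ: at B=0, C=1, D=1, E1 = 0 but E2 = 1.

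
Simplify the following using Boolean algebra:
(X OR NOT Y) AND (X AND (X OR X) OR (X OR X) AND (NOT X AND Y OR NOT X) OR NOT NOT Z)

(X OR NOT Y) AND (X AND (X OR X) OR (X OR X) AND (NOT X AND Y OR NOT X) OR NOT NOT Z)
= (X OR NOT Y) AND (X AND (X OR X) OR (X OR X) AND (NOT X AND Y OR NOT X) OR Z)
= (X OR NOT Y) AND (X AND (X OR X) OR (X OR X) AND NOT X OR Z)
= (X OR NOT Y) AND (X OR X OR Z)
= (X OR NOT Y) AND (X OR Z)
= NOT Y AND Z OR X

NOT Y AND Z OR X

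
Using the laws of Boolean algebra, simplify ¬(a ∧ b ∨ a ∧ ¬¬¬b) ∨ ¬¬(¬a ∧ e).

¬(a ∧ b ∨ a ∧ ¬¬¬b) ∨ ¬¬(¬a ∧ e)
= ¬(a ∧ b ∨ a ∧ ¬b) ∨ ¬¬(¬a ∧ e)
= ¬a ∨ ¬¬(¬a ∧ e)
= ¬a ∨ ¬a ∧ e
= ¬a

¬a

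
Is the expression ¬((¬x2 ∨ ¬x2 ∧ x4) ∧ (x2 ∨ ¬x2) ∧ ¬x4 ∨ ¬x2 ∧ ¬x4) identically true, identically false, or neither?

¬((¬x2 ∨ ¬x2 ∧ x4) ∧ (x2 ∨ ¬x2) ∧ ¬x4 ∨ ¬x2 ∧ ¬x4)
= ¬((¬x2 ∨ ¬x2 ∧ x4) ∧ ¬x4 ∨ ¬x2 ∧ ¬x4)   (complement / identity)
= ¬(¬x2 ∧ ¬x4 ∨ ¬x2 ∧ ¬x4)   (absorption)
= ¬(¬x2 ∧ ¬x4)   (idempotence)
= x2 ∨ x4   (De Morgan)
This depends on x2, x4, so it is not a constant.

neither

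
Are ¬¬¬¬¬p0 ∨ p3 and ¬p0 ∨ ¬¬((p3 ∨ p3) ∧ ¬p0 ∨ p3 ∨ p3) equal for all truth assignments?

Yes

E1: ¬¬¬¬¬p0 ∨ p3
    = ¬¬¬p0 ∨ p3   (double negation)
    = ¬p0 ∨ p3   (double negation)
E2: ¬p0 ∨ ¬¬((p3 ∨ p3) ∧ ¬p0 ∨ p3 ∨ p3)
    = ¬p0 ∨ ¬¬(p3 ∨ p3)   (absorption)
    = ¬p0 ∨ p3 ∨ p3   (double negation)
    = ¬p0 ∨ p3   (idempotence)
Both reduce to ¬p0 ∨ p3, so they are equivalent.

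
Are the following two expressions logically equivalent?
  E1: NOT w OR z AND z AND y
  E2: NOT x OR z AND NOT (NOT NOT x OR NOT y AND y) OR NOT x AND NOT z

No

E1: NOT w OR z AND z AND y
    = NOT w OR z AND y   — idempotence
E2: NOT x OR z AND NOT (NOT NOT x OR NOT y AND y) OR NOT x AND NOT z
    = NOT x OR z AND NOT NOT NOT x OR NOT x AND NOT z   — complement / identity
    = NOT x OR z AND NOT x OR NOT x AND NOT z   — double negation
    = NOT x OR NOT x   — distribution
    = NOT x   — idempotence
These differ: at w=0, x=1, y=1, z=0, E1 = 1 but E2 = 0.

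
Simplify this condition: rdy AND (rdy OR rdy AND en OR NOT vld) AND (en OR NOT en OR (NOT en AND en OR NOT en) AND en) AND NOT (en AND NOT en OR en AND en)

rdy AND NOT en

rdy AND (rdy OR rdy AND en OR NOT vld) AND (en OR NOT en OR (NOT en AND en OR NOT en) AND en) AND NOT (en AND NOT en OR en AND en)
= rdy AND (rdy OR NOT vld) AND (en OR NOT en OR (NOT en AND en OR NOT en) AND en) AND NOT (en AND NOT en OR en AND en)   — absorption
= rdy AND (rdy OR NOT vld) AND (en OR NOT en OR NOT en AND en) AND NOT (en AND NOT en OR en AND en)   — complement / identity
= rdy AND (rdy OR NOT vld) AND (en OR NOT en) AND NOT (en AND NOT en OR en AND en)   — complement / identity
= rdy AND (rdy OR NOT vld) AND NOT (en AND NOT en OR en AND en)   — complement / identity
= rdy AND NOT (en AND NOT en OR en AND en)   — absorption
= rdy AND NOT en   — distribution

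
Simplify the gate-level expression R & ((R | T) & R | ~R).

R

R & ((R | T) & R | ~R)
= R & (R | ~R)   — absorption
= R   — complement / identity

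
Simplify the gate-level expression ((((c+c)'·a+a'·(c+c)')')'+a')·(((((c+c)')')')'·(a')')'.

((((c+c)'·a+a'·(c+c)')')'+a')·(((((c+c)')')')'·(a')')'
= ((((c+c)')')'+a')·(((((c+c)')')')'·(a')')'   (distribution)
= ((((c+c)')')'+a')·((((c+c)')')'+a')   (De Morgan)
= (((c+c)')')'+a'   (idempotence)
= ((c')')'+a'   (idempotence)
= c'+a'   (double negation)

c'+a'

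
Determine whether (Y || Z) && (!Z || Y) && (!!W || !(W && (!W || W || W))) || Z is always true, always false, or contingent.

contingent

(Y || Z) && (!Z || Y) && (!!W || !(W && (!W || W || W))) || Z
= (Y || Z) && (!Z || Y) && (W || !(W && (!W || W || W))) || Z
= (Y || Z && !Z) && (W || !(W && (!W || W || W))) || Z
= Y && (W || !(W && (!W || W || W))) || Z
= Y && (W || !(W && (!W || W))) || Z
= Y && (W || !W) || Z
= Y || Z
This depends on Y, Z, so it is not a constant.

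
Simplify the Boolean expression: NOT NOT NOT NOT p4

p4

NOT NOT NOT NOT p4
= NOT NOT p4   (double negation)
= p4   (double negation)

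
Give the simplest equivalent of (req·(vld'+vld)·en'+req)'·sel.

(req·(vld'+vld)·en'+req)'·sel
= (req·en'+req)'·sel
= req'·sel

req'·sel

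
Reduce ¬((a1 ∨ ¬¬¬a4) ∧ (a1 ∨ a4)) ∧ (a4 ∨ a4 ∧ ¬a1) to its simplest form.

¬((a1 ∨ ¬¬¬a4) ∧ (a1 ∨ a4)) ∧ (a4 ∨ a4 ∧ ¬a1)
= ¬((a1 ∨ ¬¬¬a4) ∧ (a1 ∨ a4)) ∧ a4   — absorption
= ¬(a1 ∨ ¬¬¬a4 ∧ a4) ∧ a4   — distribution
= ¬(a1 ∨ ¬a4 ∧ a4) ∧ a4   — double negation
= ¬a1 ∧ a4   — complement / identity

¬a1 ∧ a4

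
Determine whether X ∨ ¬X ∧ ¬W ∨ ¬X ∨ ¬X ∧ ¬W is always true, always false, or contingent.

always true

X ∨ ¬X ∧ ¬W ∨ ¬X ∨ ¬X ∧ ¬W
= X ∨ ¬X ∨ ¬X ∧ ¬W   (absorption)
= X ∨ ¬X   (absorption)
= True   (complement)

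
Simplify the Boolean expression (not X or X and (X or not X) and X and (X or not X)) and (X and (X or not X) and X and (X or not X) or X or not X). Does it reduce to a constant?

True

(not X or X and (X or not X) and X and (X or not X)) and (X and (X or not X) and X and (X or not X) or X or not X)
= not X and (X or not X) or X and (X or not X) and X and (X or not X)   (distribution)
= not X and (X or not X) or X and (X or not X)   (idempotence)
= X or not X   (distribution)
= True   (complement)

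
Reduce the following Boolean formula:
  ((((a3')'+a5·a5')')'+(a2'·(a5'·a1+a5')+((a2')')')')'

((((a3')'+a5·a5')')'+(a2'·(a5'·a1+a5')+((a2')')')')'
= ((((a3')')')'+(a2'·(a5'·a1+a5')+((a2')')')')'   [complement / identity]
= ((((a3')')')'+(a2'·(a5'·a1+a5')+a2')')'   [double negation]
= ((((a3')')')'+(a2'·a5'+a2')')'   [absorption]
= ((((a3')')')'+(a2')')'   [absorption]
= ((a3')'+(a2')')'   [double negation]
= a3'·a2'   [De Morgan]

a3'·a2'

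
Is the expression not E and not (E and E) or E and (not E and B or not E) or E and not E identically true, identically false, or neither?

not E and not (E and E) or E and (not E and B or not E) or E and not E
= not E and not (E and E) or E and not E or E and not E   (absorption)
= not E and not (E and E) or E and not E   (idempotence)
= not E and not E or E and not E   (idempotence)
= not E   (distribution)
This depends on E, so it is not a constant.

neither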